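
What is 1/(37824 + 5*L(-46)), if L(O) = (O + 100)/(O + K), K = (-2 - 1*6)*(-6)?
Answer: 1/37959 ≈ 2.6344e-5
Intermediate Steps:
K = 48 (K = (-2 - 6)*(-6) = -8*(-6) = 48)
L(O) = (100 + O)/(48 + O) (L(O) = (O + 100)/(O + 48) = (100 + O)/(48 + O))
1/(37824 + 5*L(-46)) = 1/(37824 + 5*((100 - 46)/(48 - 46))) = 1/(37824 + 5*(54/2)) = 1/(37824 + 5*((½)*54)) = 1/(37824 + 5*27) = 1/(37824 + 135) = 1/37959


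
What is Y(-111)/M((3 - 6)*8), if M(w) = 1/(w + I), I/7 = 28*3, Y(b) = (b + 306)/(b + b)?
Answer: -18330/37 ≈ -495.41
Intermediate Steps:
Y(b) = (306 + b)/(2*b) (Y(b) = (306 + b)/((2*b)) = (306 + b)*(1/(2*b)) = (306 + b)/(2*b))
I = 588 (I = 7*(28*3) = 7*84 = 588)
M(w) = 1/(588 + w) (M(w) = 1/(w + 588) = 1/(588 + w))
Y(-111)/M((3 - 6)*8) = ((½)*(306 - 111)/(-111))/(1/(588 + (3 - 6)*8)) = ((½)*(-1/111)*195)/(1/(588 - 3*8)) = -65/(74*(1/(588 - 24))) = -65/(74*(1/564)) = -65/(74*1/564) = -65/74*564 = -18330/37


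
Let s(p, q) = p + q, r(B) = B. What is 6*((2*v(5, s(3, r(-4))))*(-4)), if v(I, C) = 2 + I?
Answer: -336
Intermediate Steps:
6*((2*v(5, s(3, r(-4))))*(-4)) = 6*((2*(2 + 5))*(-4)) = 6*((2*7)*(-4)) = 6*(14*(-4)) = 6*(-56) = -336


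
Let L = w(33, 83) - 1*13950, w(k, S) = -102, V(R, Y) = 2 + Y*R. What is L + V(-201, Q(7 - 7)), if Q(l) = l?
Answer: -14050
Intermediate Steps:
V(R, Y) = 2 + R*Y
L = -14052 (L = -102 - 1*13950 = -102 - 13950 = -14052)
L + V(-201, Q(7 - 7)) = -14052 + (2 - 201*(7 - 7)) = -14052 + (2 - 201*0) = -14052 + (2 + 0) = -14052 + 2 = -14050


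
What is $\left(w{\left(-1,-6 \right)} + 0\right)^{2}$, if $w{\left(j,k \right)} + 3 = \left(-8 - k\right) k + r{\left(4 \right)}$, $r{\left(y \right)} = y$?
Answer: $169$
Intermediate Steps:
$w{\left(j,k \right)} = 1 + k \left(-8 - k\right)$ ($w{\left(j,k \right)} = -3 + \left(\left(-8 - k\right) k + 4\right) = -3 + \left(k \left(-8 - k\right) + 4\right) = -3 + \left(4 + k \left(-8 - k\right)\right) = 1 + k \left(-8 - k\right)$)
$\left(w{\left(-1,-6 \right)} + 0\right)^{2} = \left(\left(1 - \left(-6\right)^{2} - -48\right) + 0\right)^{2} = \left(\left(1 - 36 + 48\right) + 0\right)^{2} = \left(13 + 0\right)^{2} = 13^{2} = 169$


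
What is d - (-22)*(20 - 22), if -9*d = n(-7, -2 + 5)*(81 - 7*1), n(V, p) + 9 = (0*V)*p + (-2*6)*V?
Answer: -1982/3 ≈ -660.67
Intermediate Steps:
n(V, p) = -9 - 12*V (n(V, p) = -9 + ((0*V)*p + (-2*6)*V) = -9 + (0*p - 12*V) = -9 + (0 - 12*V) = -9 - 12*V)
d = -1850/3 (d = -(-9 - 12*(-7))*(81 - 7*1)/9 = -(-9 + 84)*(81 - 7)/9 = -25*74/3 = -⅑*5550 = -1850/3 ≈ -616.67)
d - (-22)*(20 - 22) = -1850/3 - (-22)*(20 - 22) = -1850/3 - (-22)*(-2) = -1850/3 - 1*44 = -1850/3 - 44 = -1982/3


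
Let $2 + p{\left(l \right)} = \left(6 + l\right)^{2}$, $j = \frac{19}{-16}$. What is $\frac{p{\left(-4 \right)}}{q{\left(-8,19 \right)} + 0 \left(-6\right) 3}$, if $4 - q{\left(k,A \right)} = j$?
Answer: $\frac{32}{83} \approx 0.38554$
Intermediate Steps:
$j = - \frac{19}{16}$ ($j = 19 \left(- \frac{1}{16}\right) = - \frac{19}{16} \approx -1.1875$)
$q{\left(k,A \right)} = \frac{83}{16}$ ($q{\left(k,A \right)} = 4 - - \frac{19}{16} = 4 + \frac{19}{16} = \frac{83}{16}$)
$p{\left(l \right)} = -2 + \left(6 + l\right)^{2}$
$\frac{p{\left(-4 \right)}}{q{\left(-8,19 \right)} + 0 \left(-6\right) 3} = \frac{-2 + \left(6 - 4\right)^{2}}{\frac{83}{16} + 0 \left(-6\right) 3} = \frac{-2 + 2^{2}}{\frac{83}{16} + 0 \cdot 3} = \frac{-2 + 4}{\frac{83}{16} + 0} = \frac{1}{\frac{83}{16}} \cdot 2 = \frac{16}{83} \cdot 2 = \frac{32}{83}$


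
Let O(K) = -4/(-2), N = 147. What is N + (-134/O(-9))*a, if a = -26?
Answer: 1889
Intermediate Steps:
O(K) = 2 (O(K) = -4*(-½) = 2)
N + (-134/O(-9))*a = 147 - 134/2*(-26) = 147 - 134*½*(-26) = 147 - 67*(-26) = 147 + 1742 = 1889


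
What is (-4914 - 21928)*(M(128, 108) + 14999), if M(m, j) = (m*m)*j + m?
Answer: -47902206358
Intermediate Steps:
M(m, j) = m + j*m² (M(m, j) = m²*j + m = j*m² + m = m + j*m²)
(-4914 - 21928)*(M(128, 108) + 14999) = (-4914 - 21928)*(128*(1 + 108*128) + 14999) = -26842*(128*(1 + 13824) + 14999) = -26842*(128*13825 + 14999) = -26842*(1769600 + 14999) = -26842*1784599 = -47902206358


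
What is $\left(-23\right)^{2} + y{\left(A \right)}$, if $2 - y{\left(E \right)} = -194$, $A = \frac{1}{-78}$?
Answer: $725$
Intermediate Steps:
$A = - \frac{1}{78} \approx -0.012821$
$y{\left(E \right)} = 196$ ($y{\left(E \right)} = 2 - -194 = 2 + 194 = 196$)
$\left(-23\right)^{2} + y{\left(A \right)} = \left(-23\right)^{2} + 196 = 529 + 196 = 725$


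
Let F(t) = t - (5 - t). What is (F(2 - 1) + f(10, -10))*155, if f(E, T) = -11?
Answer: -2170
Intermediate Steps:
F(t) = -5 + 2*t (F(t) = t + (-5 + t) = -5 + 2*t)
(F(2 - 1) + f(10, -10))*155 = ((-5 + 2*(2 - 1)) - 11)*155 = ((-5 + 2*1) - 11)*155 = ((-5 + 2) - 11)*155 = (-3 - 11)*155 = -14*155 = -2170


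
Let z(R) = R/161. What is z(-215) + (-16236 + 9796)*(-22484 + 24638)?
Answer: -2233353575/161 ≈ -1.3872e+7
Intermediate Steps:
z(R) = R/161 (z(R) = R*(1/161) = R/161)
z(-215) + (-16236 + 9796)*(-22484 + 24638) = (1/161)*(-215) + (-16236 + 9796)*(-22484 + 24638) = -215/161 - 6440*2154 = -215/161 - 13871760 = -2233353575/161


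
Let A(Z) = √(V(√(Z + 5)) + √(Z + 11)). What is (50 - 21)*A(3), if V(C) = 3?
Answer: 29*√(3 + √14) ≈ 75.298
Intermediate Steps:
A(Z) = √(3 + √(11 + Z)) (A(Z) = √(3 + √(Z + 11)) = √(3 + √(11 + Z)))
(50 - 21)*A(3) = (50 - 21)*√(3 + √(11 + 3)) = 29*√(3 + √14)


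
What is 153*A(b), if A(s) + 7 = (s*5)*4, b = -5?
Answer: -16371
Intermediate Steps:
A(s) = -7 + 20*s (A(s) = -7 + (s*5)*4 = -7 + (5*s)*4 = -7 + 20*s)
153*A(b) = 153*(-7 + 20*(-5)) = 153*(-7 - 100) = 153*(-107) = -16371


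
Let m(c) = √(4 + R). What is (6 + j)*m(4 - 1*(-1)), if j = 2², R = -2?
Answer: 10*√2 ≈ 14.142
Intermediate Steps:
m(c) = √2 (m(c) = √(4 - 2) = √2)
j = 4
(6 + j)*m(4 - 1*(-1)) = (6 + 4)*√2 = 10*√2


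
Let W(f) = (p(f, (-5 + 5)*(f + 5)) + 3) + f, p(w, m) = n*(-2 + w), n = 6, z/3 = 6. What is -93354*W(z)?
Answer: -10922418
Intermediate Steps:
z = 18 (z = 3*6 = 18)
p(w, m) = -12 + 6*w (p(w, m) = 6*(-2 + w) = -12 + 6*w)
W(f) = -9 + 7*f (W(f) = ((-12 + 6*f) + 3) + f = (-9 + 6*f) + f = -9 + 7*f)
-93354*W(z) = -93354*(-9 + 7*18) = -93354*(-9 + 126) = -93354*117 = -10922418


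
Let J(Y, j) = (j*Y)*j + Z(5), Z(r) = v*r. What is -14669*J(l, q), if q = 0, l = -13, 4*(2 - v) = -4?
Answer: -220035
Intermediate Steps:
v = 3 (v = 2 - ¼*(-4) = 2 + 1 = 3)
Z(r) = 3*r
J(Y, j) = 15 + Y*j² (J(Y, j) = (j*Y)*j + 3*5 = (Y*j)*j + 15 = Y*j² + 15 = 15 + Y*j²)
-14669*J(l, q) = -14669*(15 - 13*0²) = -14669*(15 - 13*0) = -14669*(15 + 0) = -14669*15 = -220035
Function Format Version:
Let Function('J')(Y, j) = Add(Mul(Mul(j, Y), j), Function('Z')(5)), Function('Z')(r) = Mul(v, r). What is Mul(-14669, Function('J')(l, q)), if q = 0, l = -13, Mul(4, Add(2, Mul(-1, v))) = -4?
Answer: -220035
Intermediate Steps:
v = 3 (v = Add(2, Mul(Rational(-1, 4), -4)) = Add(2, 1) = 3)
Function('Z')(r) = Mul(3, r)
Function('J')(Y, j) = Add(15, Mul(Y, Pow(j, 2))) (Function('J')(Y, j) = Add(Mul(Mul(j, Y), j), Mul(3, 5)) = Add(Mul(Mul(Y, j), j), 15) = Add(Mul(Y, Pow(j, 2)), 15) = Add(15, Mul(Y, Pow(j, 2))))
Mul(-14669, Function('J')(l, q)) = Mul(-14669, Add(15, Mul(-13, Pow(0, 2)))) = Mul(-14669, Add(15, Mul(-13, 0))) = Mul(-14669, Add(15, 0)) = Mul(-14669, 15) = -220035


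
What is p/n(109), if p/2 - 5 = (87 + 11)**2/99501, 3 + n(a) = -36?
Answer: -1014218/3880539 ≈ -0.26136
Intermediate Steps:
n(a) = -39 (n(a) = -3 - 36 = -39)
p = 1014218/99501 (p = 10 + 2*((87 + 11)**2/99501) = 10 + 2*(98**2*(1/99501)) = 10 + 2*(9604*(1/99501)) = 10 + 2*(9604/99501) = 10 + 19208/99501 = 1014218/99501 ≈ 10.193)
p/n(109) = (1014218/99501)/(-39) = (1014218/99501)*(-1/39) = -1014218/3880539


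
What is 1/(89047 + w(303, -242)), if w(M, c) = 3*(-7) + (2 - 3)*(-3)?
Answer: 1/89029 ≈ 1.1232e-5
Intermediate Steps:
w(M, c) = -18 (w(M, c) = -21 - 1*(-3) = -21 + 3 = -18)
1/(89047 + w(303, -242)) = 1/(89047 - 18) = 1/89029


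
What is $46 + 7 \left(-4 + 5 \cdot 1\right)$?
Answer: $53$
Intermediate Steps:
$46 + 7 \left(-4 + 5 \cdot 1\right) = 46 + 7 \left(-4 + 5\right) = 46 + 7 \cdot 1 = 46 + 7 = 53$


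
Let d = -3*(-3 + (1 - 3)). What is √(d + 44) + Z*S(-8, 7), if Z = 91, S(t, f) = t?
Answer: -728 + √59 ≈ -720.32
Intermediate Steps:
d = 15 (d = -3*(-3 - 2) = -3*(-5) = 15)
√(d + 44) + Z*S(-8, 7) = √(15 + 44) + 91*(-8) = √59 - 728 = -728 + √59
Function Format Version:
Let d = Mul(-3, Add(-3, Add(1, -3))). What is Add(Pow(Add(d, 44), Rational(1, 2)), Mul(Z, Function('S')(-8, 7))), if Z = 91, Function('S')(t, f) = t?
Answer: Add(-728, Pow(59, Rational(1, 2))) ≈ -720.32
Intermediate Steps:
d = 15 (d = Mul(-3, Add(-3, -2)) = Mul(-3, -5) = 15)
Add(Pow(Add(d, 44), Rational(1, 2)), Mul(Z, Function('S')(-8, 7))) = Add(Pow(Add(15, 44), Rational(1, 2)), Mul(91, -8)) = Add(Pow(59, Rational(1, 2)), -728) = Add(-728, Pow(59, Rational(1, 2)))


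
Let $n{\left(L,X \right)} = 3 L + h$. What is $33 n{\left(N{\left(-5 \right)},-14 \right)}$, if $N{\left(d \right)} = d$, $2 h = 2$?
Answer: $-462$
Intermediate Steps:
$h = 1$ ($h = \frac{1}{2} \cdot 2 = 1$)
$n{\left(L,X \right)} = 1 + 3 L$ ($n{\left(L,X \right)} = 3 L + 1 = 1 + 3 L$)
$33 n{\left(N{\left(-5 \right)},-14 \right)} = 33 \left(1 + 3 \left(-5\right)\right) = 33 \left(1 - 15\right) = 33 \left(-14\right) = -462$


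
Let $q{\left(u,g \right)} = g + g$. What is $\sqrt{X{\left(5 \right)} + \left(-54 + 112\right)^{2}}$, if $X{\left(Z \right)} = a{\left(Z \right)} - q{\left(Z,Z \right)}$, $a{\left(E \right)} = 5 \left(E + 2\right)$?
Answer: $\sqrt{3389} \approx 58.215$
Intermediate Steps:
$q{\left(u,g \right)} = 2 g$
$a{\left(E \right)} = 10 + 5 E$ ($a{\left(E \right)} = 5 \left(2 + E\right) = 10 + 5 E$)
$X{\left(Z \right)} = 10 + 3 Z$ ($X{\left(Z \right)} = \left(10 + 5 Z\right) - 2 Z = 10 + 3 Z$)
$\sqrt{X{\left(5 \right)} + \left(-54 + 112\right)^{2}} = \sqrt{\left(10 + 3 \cdot 5\right) + \left(-54 + 112\right)^{2}} = \sqrt{\left(10 + 15\right) + 58^{2}} = \sqrt{25 + 3364} = \sqrt{3389}$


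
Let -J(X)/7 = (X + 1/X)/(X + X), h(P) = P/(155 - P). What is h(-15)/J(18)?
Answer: 972/38675 ≈ 0.025133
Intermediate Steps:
J(X) = -7*(X + 1/X)/(2*X) (J(X) = -7*(X + 1/X)/(X + X) = -7*(X + 1/X)/(2*X))
h(-15)/J(18) = (-1*(-15)/(-155 - 15))/(-7/2 - 7/2/18**2) = (-1*(-15)/(-170))/(-7/2 - 7/2*1/324) = (-1*(-15)*(-1/170))/(-7/2 - 7/648) = -3/(34*(-2275/648)) = -3/34*(-648/2275) = 972/38675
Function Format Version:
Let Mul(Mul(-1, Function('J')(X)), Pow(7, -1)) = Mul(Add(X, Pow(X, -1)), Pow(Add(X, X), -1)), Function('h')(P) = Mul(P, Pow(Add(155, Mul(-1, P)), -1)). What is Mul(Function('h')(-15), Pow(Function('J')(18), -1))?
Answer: Rational(972, 38675) ≈ 0.025133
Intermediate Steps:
Function('J')(X) = Mul(Rational(-7, 2), Pow(X, -1), Add(X, Pow(X, -1))) (Function('J')(X) = Mul(-7, Mul(Add(X, Pow(X, -1)), Pow(Add(X, X), -1))) = Mul(-7, Mul(Add(X, Pow(X, -1)), Pow(Mul(2, X), -1))) = Mul(-7, Mul(Add(X, Pow(X, -1)), Mul(Rational(1, 2), Pow(X, -1)))) = Mul(-7, Mul(Rational(1, 2), Pow(X, -1), Add(X, Pow(X, -1)))) = Mul(Rational(-7, 2), Pow(X, -1), Add(X, Pow(X, -1))))
Mul(Function('h')(-15), Pow(Function('J')(18), -1)) = Mul(Mul(-1, -15, Pow(Add(-155, -15), -1)), Pow(Add(Rational(-7, 2), Mul(Rational(-7, 2), Pow(18, -2))), -1)) = Mul(Mul(-1, -15, Pow(-170, -1)), Pow(Add(Rational(-7, 2), Mul(Rational(-7, 2), Rational(1, 324))), -1)) = Mul(Mul(-1, -15, Rational(-1, 170)), Pow(Add(Rational(-7, 2), Rational(-7, 648)), -1)) = Mul(Rational(-3, 34), Pow(Rational(-2275, 648), -1)) = Mul(Rational(-3, 34), Rational(-648, 2275)) = Rational(972, 38675)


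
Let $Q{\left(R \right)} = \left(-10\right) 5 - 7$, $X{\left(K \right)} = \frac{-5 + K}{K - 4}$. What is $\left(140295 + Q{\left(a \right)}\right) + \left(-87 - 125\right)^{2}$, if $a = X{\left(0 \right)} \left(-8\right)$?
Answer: $185182$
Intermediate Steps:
$X{\left(K \right)} = \frac{-5 + K}{-4 + K}$
$a = -10$ ($a = \frac{-5 + 0}{-4 + 0} \left(-8\right) = \frac{1}{-4} \left(-5\right) \left(-8\right) = \left(- \frac{1}{4}\right) \left(-5\right) \left(-8\right) = \frac{5}{4} \left(-8\right) = -10$)
$Q{\left(R \right)} = -57$ ($Q{\left(R \right)} = -50 - 7 = -57$)
$\left(140295 + Q{\left(a \right)}\right) + \left(-87 - 125\right)^{2} = \left(140295 - 57\right) + \left(-87 - 125\right)^{2} = 140238 + \left(-87 - 125\right)^{2} = 140238 + \left(-212\right)^{2} = 140238 + 44944 = 185182$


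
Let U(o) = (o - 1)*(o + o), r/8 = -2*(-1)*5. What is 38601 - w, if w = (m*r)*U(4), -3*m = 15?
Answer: 48201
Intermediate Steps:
r = 80 (r = 8*(-2*(-1)*5) = 8*(2*5) = 8*10 = 80)
m = -5 (m = -⅓*15 = -5)
U(o) = 2*o*(-1 + o) (U(o) = (-1 + o)*(2*o) = 2*o*(-1 + o))
w = -9600 (w = (-5*80)*(2*4*(-1 + 4)) = -800*4*3 = -400*24 = -9600)
38601 - w = 38601 - 1*(-9600) = 38601 + 9600 = 48201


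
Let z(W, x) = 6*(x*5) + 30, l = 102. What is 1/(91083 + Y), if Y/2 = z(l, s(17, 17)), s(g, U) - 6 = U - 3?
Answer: 1/92343 ≈ 1.0829e-5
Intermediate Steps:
s(g, U) = 3 + U (s(g, U) = 6 + (U - 3) = 6 + (-3 + U) = 3 + U)
z(W, x) = 30 + 30*x (z(W, x) = 6*(5*x) + 30 = 30*x + 30 = 30 + 30*x)
Y = 1260 (Y = 2*(30 + 30*(3 + 17)) = 2*(30 + 30*20) = 2*(30 + 600) = 2*630 = 1260)
1/(91083 + Y) = 1/(91083 + 1260) = 1/92343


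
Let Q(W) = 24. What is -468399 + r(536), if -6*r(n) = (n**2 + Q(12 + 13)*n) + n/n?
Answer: -3110555/6 ≈ -5.1843e+5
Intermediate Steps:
r(n) = -1/6 - 4*n - n**2/6 (r(n) = -((n**2 + 24*n) + n/n)/6 = -((n**2 + 24*n) + 1)/6 = -(1 + n**2 + 24*n)/6 = -1/6 - 4*n - n**2/6)
-468399 + r(536) = -468399 + (-1/6 - 4*536 - 1/6*536**2) = -468399 + (-1/6 - 2144 - 1/6*287296) = -468399 + (-1/6 - 2144 - 143648/3) = -468399 - 300161/6 = -3110555/6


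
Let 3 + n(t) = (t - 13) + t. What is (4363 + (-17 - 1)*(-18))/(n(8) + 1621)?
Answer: 4687/1621 ≈ 2.8914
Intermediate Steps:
n(t) = -16 + 2*t (n(t) = -3 + ((t - 13) + t) = -3 + ((-13 + t) + t) = -3 + (-13 + 2*t) = -16 + 2*t)
(4363 + (-17 - 1)*(-18))/(n(8) + 1621) = (4363 + (-17 - 1)*(-18))/((-16 + 2*8) + 1621) = (4363 - 18*(-18))/((-16 + 16) + 1621) = (4363 + 324)/(0 + 1621) = 4687/1621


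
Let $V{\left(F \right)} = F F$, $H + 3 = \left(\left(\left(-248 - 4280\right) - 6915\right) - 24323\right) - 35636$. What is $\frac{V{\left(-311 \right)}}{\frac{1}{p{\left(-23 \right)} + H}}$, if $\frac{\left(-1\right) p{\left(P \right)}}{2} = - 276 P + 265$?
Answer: $-8185594951$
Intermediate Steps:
$p{\left(P \right)} = -530 + 552 P$ ($p{\left(P \right)} = - 2 \left(- 276 P + 265\right) = - 2 \left(265 - 276 P\right) = -530 + 552 P$)
$H = -71405$ ($H = -3 - 71402 = -71405$)
$V{\left(F \right)} = F^{2}$
$\frac{V{\left(-311 \right)}}{\frac{1}{p{\left(-23 \right)} + H}} = \frac{\left(-311\right)^{2}}{\frac{1}{\left(-530 + 552 \left(-23\right)\right) - 71405}} = \frac{96721}{\frac{1}{\left(-530 - 12696\right) - 71405}} = \frac{96721}{\frac{1}{-13226 - 71405}} = \frac{96721}{\frac{1}{-84631}} = \frac{96721}{- \frac{1}{84631}} = 96721 \left(-84631\right) = -8185594951$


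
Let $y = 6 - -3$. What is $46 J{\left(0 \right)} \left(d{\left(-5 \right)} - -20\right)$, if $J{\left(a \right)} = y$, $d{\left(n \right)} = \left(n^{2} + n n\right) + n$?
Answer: $26910$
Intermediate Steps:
$d{\left(n \right)} = n + 2 n^{2}$ ($d{\left(n \right)} = \left(n^{2} + n^{2}\right) + n = 2 n^{2} + n = n + 2 n^{2}$)
$y = 9$ ($y = 6 + 3 = 9$)
$J{\left(a \right)} = 9$
$46 J{\left(0 \right)} \left(d{\left(-5 \right)} - -20\right) = 46 \cdot 9 \left(- 5 \left(1 + 2 \left(-5\right)\right) - -20\right) = 414 \left(- 5 \left(1 - 10\right) + 20\right) = 414 \left(\left(-5\right) \left(-9\right) + 20\right) = 414 \left(45 + 20\right) = 414 \cdot 65 = 26910$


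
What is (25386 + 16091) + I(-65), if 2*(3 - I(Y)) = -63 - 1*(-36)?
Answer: 82987/2 ≈ 41494.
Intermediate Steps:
I(Y) = 33/2 (I(Y) = 3 - (-63 - 1*(-36))/2 = 3 - (-63 + 36)/2 = 3 - 1/2*(-27) = 3 + 27/2 = 33/2)
(25386 + 16091) + I(-65) = (25386 + 16091) + 33/2 = 41477 + 33/2 = 82987/2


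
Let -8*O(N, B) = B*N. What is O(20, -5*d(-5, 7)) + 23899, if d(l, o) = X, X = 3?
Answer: 47873/2 ≈ 23937.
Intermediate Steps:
d(l, o) = 3
O(N, B) = -B*N/8
O(20, -5*d(-5, 7)) + 23899 = -⅛*(-5*3)*20 + 23899 = -⅛*(-15)*20 + 23899 = 75/2 + 23899 = 47873/2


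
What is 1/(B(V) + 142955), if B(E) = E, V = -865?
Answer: 1/142090 ≈ 7.0378e-6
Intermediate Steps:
1/(B(V) + 142955) = 1/(-865 + 142955) = 1/142090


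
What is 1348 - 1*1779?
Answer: -431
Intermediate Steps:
1348 - 1*1779 = 1348 - 1779 = -431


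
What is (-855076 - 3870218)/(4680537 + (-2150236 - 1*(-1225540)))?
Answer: -1575098/1251947 ≈ -1.2581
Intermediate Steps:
(-855076 - 3870218)/(4680537 + (-2150236 - 1*(-1225540))) = -4725294/(4680537 + (-2150236 + 1225540)) = -4725294/(4680537 - 924696) = -4725294/3755841 = -4725294*1/3755841 = -1575098/1251947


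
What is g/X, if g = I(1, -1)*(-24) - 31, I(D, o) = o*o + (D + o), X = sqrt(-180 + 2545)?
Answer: -sqrt(2365)/43 ≈ -1.1310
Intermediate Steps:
X = sqrt(2365) ≈ 48.631
I(D, o) = D + o + o**2 (I(D, o) = o**2 + (D + o) = D + o + o**2)
g = -55 (g = (1 - 1 + (-1)**2)*(-24) - 31 = (1 - 1 + 1)*(-24) - 31 = 1*(-24) - 31 = -24 - 31 = -55)
g/X = -55*sqrt(2365)/2365 = -sqrt(2365)/43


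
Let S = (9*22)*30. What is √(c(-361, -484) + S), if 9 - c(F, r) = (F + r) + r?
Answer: √7278 ≈ 85.311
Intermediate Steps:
c(F, r) = 9 - F - 2*r (c(F, r) = 9 - ((F + r) + r) = 9 - (F + 2*r) = 9 + (-F - 2*r) = 9 - F - 2*r)
S = 5940 (S = 198*30 = 5940)
√(c(-361, -484) + S) = √((9 - 1*(-361) - 2*(-484)) + 5940) = √((9 + 361 + 968) + 5940) = √(1338 + 5940) = √7278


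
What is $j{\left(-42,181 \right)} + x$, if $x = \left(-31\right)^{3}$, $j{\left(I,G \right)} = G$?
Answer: $-29610$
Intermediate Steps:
$x = -29791$
$j{\left(-42,181 \right)} + x = 181 - 29791 = -29610$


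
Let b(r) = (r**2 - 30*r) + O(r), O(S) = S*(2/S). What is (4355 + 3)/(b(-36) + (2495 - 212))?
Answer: 4358/4661 ≈ 0.93499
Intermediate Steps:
O(S) = 2
b(r) = 2 + r**2 - 30*r (b(r) = (r**2 - 30*r) + 2 = 2 + r**2 - 30*r)
(4355 + 3)/(b(-36) + (2495 - 212)) = (4355 + 3)/((2 + (-36)**2 - 30*(-36)) + (2495 - 212)) = 4358/((2 + 1296 + 1080) + 2283) = 4358/(2378 + 2283) = 4358/4661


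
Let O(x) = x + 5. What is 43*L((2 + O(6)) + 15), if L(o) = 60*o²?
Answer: 2022720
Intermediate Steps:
O(x) = 5 + x
43*L((2 + O(6)) + 15) = 43*(60*((2 + (5 + 6)) + 15)²) = 43*(60*((2 + 11) + 15)²) = 43*(60*(13 + 15)²) = 43*(60*28²) = 43*(60*784) = 43*47040 = 2022720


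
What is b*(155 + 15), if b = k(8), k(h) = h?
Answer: 1360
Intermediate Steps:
b = 8
b*(155 + 15) = 8*(155 + 15) = 8*170 = 1360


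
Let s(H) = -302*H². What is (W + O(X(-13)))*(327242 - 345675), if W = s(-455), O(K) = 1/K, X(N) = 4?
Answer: 4609838906167/4 ≈ 1.1525e+12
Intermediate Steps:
W = -62521550 (W = -302*(-455)² = -302*207025 = -62521550)
(W + O(X(-13)))*(327242 - 345675) = (-62521550 + 1/4)*(327242 - 345675) = (-62521550 + ¼)*(-18433) = -250086199/4*(-18433) = 4609838906167/4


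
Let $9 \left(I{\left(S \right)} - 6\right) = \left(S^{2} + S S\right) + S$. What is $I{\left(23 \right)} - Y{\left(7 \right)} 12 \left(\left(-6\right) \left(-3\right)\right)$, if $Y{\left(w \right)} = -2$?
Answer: $\frac{5023}{9} \approx 558.11$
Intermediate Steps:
$I{\left(S \right)} = 6 + \frac{S}{9} + \frac{2 S^{2}}{9}$ ($I{\left(S \right)} = 6 + \frac{\left(S^{2} + S S\right) + S}{9} = 6 + \frac{\left(S^{2} + S^{2}\right) + S}{9} = 6 + \frac{2 S^{2} + S}{9} = 6 + \frac{S + 2 S^{2}}{9} = 6 + \left(\frac{S}{9} + \frac{2 S^{2}}{9}\right) = 6 + \frac{S}{9} + \frac{2 S^{2}}{9}$)
$I{\left(23 \right)} - Y{\left(7 \right)} 12 \left(\left(-6\right) \left(-3\right)\right) = \left(6 + \frac{1}{9} \cdot 23 + \frac{2 \cdot 23^{2}}{9}\right) - \left(-2\right) 12 \left(\left(-6\right) \left(-3\right)\right) = \left(6 + \frac{23}{9} + \frac{2}{9} \cdot 529\right) - \left(-24\right) 18 = \left(6 + \frac{23}{9} + \frac{1058}{9}\right) - -432 = \frac{1135}{9} + 432 = \frac{5023}{9}$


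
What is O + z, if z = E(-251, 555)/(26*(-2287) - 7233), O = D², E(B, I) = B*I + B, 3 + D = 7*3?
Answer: 21748736/66695 ≈ 326.09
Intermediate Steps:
D = 18 (D = -3 + 7*3 = -3 + 21 = 18)
E(B, I) = B + B*I
O = 324 (O = 18² = 324)
z = 139556/66695 (z = (-251*(1 + 555))/(26*(-2287) - 7233) = (-251*556)/(-59462 - 7233) = -139556/(-66695) = -139556*(-1/66695) = 139556/66695 ≈ 2.0924)
O + z = 324 + 139556/66695 = 21748736/66695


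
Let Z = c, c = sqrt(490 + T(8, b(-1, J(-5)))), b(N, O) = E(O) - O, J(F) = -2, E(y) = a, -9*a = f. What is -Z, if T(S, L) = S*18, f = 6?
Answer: -sqrt(634) ≈ -25.179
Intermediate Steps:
a = -2/3 (a = -1/9*6 = -2/3 ≈ -0.66667)
E(y) = -2/3
b(N, O) = -2/3 - O
T(S, L) = 18*S
c = sqrt(634) (c = sqrt(490 + 18*8) = sqrt(490 + 144) = sqrt(634) ≈ 25.179)
Z = sqrt(634) ≈ 25.179
-Z = -sqrt(634)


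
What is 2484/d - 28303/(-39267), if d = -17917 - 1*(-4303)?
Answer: 47962969/89096823 ≈ 0.53832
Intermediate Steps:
d = -13614 (d = -17917 + 4303 = -13614)
2484/d - 28303/(-39267) = 2484/(-13614) - 28303/(-39267) = 2484*(-1/13614) - 28303*(-1/39267) = -414/2269 + 28303/39267 = 47962969/89096823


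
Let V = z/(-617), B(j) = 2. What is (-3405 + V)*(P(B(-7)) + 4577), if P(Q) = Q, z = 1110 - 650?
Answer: -9622058755/617 ≈ -1.5595e+7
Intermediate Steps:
z = 460
V = -460/617 (V = 460/(-617) = 460*(-1/617) = -460/617 ≈ -0.74554)
(-3405 + V)*(P(B(-7)) + 4577) = (-3405 - 460/617)*(2 + 4577) = -2101345/617*4579 = -9622058755/617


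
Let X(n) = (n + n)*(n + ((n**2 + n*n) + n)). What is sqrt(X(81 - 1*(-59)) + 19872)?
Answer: 4*sqrt(692142) ≈ 3327.8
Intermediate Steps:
X(n) = 2*n*(2*n + 2*n**2) (X(n) = (2*n)*(n + ((n**2 + n**2) + n)) = (2*n)*(n + (2*n**2 + n)) = (2*n)*(n + (n + 2*n**2)) = (2*n)*(2*n + 2*n**2) = 2*n*(2*n + 2*n**2))
sqrt(X(81 - 1*(-59)) + 19872) = sqrt(4*(81 - 1*(-59))**2*(1 + (81 - 1*(-59))) + 19872) = sqrt(4*(81 + 59)**2*(1 + (81 + 59)) + 19872) = sqrt(4*140**2*(1 + 140) + 19872) = sqrt(4*19600*141 + 19872) = sqrt(11054400 + 19872) = sqrt(11074272) = 4*sqrt(692142)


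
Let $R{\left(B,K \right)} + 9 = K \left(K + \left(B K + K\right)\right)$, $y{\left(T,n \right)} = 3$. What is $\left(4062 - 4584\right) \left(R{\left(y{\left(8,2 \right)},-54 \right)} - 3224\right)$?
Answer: $-5923134$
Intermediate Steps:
$R{\left(B,K \right)} = -9 + K \left(2 K + B K\right)$ ($R{\left(B,K \right)} = -9 + K \left(K + \left(B K + K\right)\right) = -9 + K \left(K + \left(K + B K\right)\right) = -9 + K \left(2 K + B K\right)$)
$\left(4062 - 4584\right) \left(R{\left(y{\left(8,2 \right)},-54 \right)} - 3224\right) = \left(4062 - 4584\right) \left(\left(-9 + 2 \left(-54\right)^{2} + 3 \left(-54\right)^{2}\right) - 3224\right) = - 522 \left(\left(-9 + 2 \cdot 2916 + 3 \cdot 2916\right) - 3224\right) = - 522 \left(\left(-9 + 5832 + 8748\right) - 3224\right) = - 522 \left(14571 - 3224\right) = \left(-522\right) 11347 = -5923134$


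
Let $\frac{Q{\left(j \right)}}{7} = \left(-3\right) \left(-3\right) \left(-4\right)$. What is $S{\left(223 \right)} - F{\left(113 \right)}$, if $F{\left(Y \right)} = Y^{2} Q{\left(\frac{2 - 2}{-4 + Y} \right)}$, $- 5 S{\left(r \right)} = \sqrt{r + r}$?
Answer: $3217788 - \frac{\sqrt{446}}{5} \approx 3.2178 \cdot 10^{6}$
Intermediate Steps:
$S{\left(r \right)} = - \frac{\sqrt{2} \sqrt{r}}{5}$ ($S{\left(r \right)} = - \frac{\sqrt{r + r}}{5} = - \frac{\sqrt{2 r}}{5} = - \frac{\sqrt{2} \sqrt{r}}{5}$)
$Q{\left(j \right)} = -252$ ($Q{\left(j \right)} = 7 \left(-3\right) \left(-3\right) \left(-4\right) = 7 \cdot 9 \left(-4\right) = 7 \left(-36\right) = -252$)
$F{\left(Y \right)} = - 252 Y^{2}$ ($F{\left(Y \right)} = Y^{2} \left(-252\right) = - 252 Y^{2}$)
$S{\left(223 \right)} - F{\left(113 \right)} = - \frac{\sqrt{2} \sqrt{223}}{5} - - 252 \cdot 113^{2} = - \frac{\sqrt{446}}{5} - \left(-252\right) 12769 = - \frac{\sqrt{446}}{5} - -3217788 = - \frac{\sqrt{446}}{5} + 3217788 = 3217788 - \frac{\sqrt{446}}{5}$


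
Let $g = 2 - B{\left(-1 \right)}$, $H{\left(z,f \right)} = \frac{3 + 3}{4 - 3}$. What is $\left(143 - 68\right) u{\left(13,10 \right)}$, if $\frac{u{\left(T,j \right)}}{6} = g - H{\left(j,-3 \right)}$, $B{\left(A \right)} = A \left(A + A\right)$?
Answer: $-2700$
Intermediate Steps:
$B{\left(A \right)} = 2 A^{2}$ ($B{\left(A \right)} = A 2 A = 2 A^{2}$)
$H{\left(z,f \right)} = 6$ ($H{\left(z,f \right)} = \frac{6}{1} = 6 \cdot 1 = 6$)
$g = 0$ ($g = 2 - 2 \left(-1\right)^{2} = 2 - 2 \cdot 1 = 2 - 2 = 0$)
$u{\left(T,j \right)} = -36$ ($u{\left(T,j \right)} = 6 \left(0 - 6\right) = 6 \left(-6\right) = -36$)
$\left(143 - 68\right) u{\left(13,10 \right)} = \left(143 - 68\right) \left(-36\right) = 75 \left(-36\right) = -2700$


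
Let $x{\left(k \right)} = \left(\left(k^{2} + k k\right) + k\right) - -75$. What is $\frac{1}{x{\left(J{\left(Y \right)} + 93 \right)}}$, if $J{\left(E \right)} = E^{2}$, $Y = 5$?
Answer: $\frac{1}{28041} \approx 3.5662 \cdot 10^{-5}$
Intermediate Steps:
$x{\left(k \right)} = 75 + k + 2 k^{2}$ ($x{\left(k \right)} = \left(\left(k^{2} + k^{2}\right) + k\right) + 75 = \left(2 k^{2} + k\right) + 75 = \left(k + 2 k^{2}\right) + 75 = 75 + k + 2 k^{2}$)
$\frac{1}{x{\left(J{\left(Y \right)} + 93 \right)}} = \frac{1}{75 + \left(5^{2} + 93\right) + 2 \left(5^{2} + 93\right)^{2}} = \frac{1}{75 + \left(25 + 93\right) + 2 \left(25 + 93\right)^{2}} = \frac{1}{75 + 118 + 2 \cdot 118^{2}} = \frac{1}{75 + 118 + 2 \cdot 13924} = \frac{1}{75 + 118 + 27848} = \frac{1}{28041}$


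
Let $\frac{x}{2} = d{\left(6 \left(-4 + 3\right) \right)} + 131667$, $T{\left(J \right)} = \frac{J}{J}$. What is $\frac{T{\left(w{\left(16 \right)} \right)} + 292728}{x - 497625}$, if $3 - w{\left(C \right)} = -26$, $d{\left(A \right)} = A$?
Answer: $- \frac{292729}{234303} \approx -1.2494$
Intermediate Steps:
$w{\left(C \right)} = 29$ ($w{\left(C \right)} = 3 - -26 = 3 + 26 = 29$)
$T{\left(J \right)} = 1$
$x = 263322$ ($x = 2 \left(6 \left(-4 + 3\right) + 131667\right) = 2 \left(6 \left(-1\right) + 131667\right) = 2 \left(-6 + 131667\right) = 2 \cdot 131661 = 263322$)
$\frac{T{\left(w{\left(16 \right)} \right)} + 292728}{x - 497625} = \frac{1 + 292728}{263322 - 497625} = \frac{292729}{-234303} = 292729 \left(- \frac{1}{234303}\right) = - \frac{292729}{234303}$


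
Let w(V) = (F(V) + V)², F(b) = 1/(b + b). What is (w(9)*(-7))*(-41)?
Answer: 7625303/324 ≈ 23535.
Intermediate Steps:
F(b) = 1/(2*b)
w(V) = (V + 1/(2*V))² (w(V) = (1/(2*V) + V)² = (V + 1/(2*V))²)
(w(9)*(-7))*(-41) = ((9 + (½)/9)²*(-7))*(-41) = ((9 + (½)*(⅑))²*(-7))*(-41) = ((9 + 1/18)²*(-7))*(-41) = ((163/18)²*(-7))*(-41) = ((26569/324)*(-7))*(-41) = -185983/324*(-41) = 7625303/324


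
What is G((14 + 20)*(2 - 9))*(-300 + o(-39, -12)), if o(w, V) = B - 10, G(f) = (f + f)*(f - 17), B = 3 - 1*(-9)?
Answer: -36171240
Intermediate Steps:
B = 12 (B = 3 + 9 = 12)
G(f) = 2*f*(-17 + f) (G(f) = (2*f)*(-17 + f) = 2*f*(-17 + f))
o(w, V) = 2 (o(w, V) = 12 - 10 = 2)
G((14 + 20)*(2 - 9))*(-300 + o(-39, -12)) = (2*((14 + 20)*(2 - 9))*(-17 + (14 + 20)*(2 - 9)))*(-300 + 2) = (2*(34*(-7))*(-17 + 34*(-7)))*(-298) = (2*(-238)*(-17 - 238))*(-298) = (2*(-238)*(-255))*(-298) = 121380*(-298) = -36171240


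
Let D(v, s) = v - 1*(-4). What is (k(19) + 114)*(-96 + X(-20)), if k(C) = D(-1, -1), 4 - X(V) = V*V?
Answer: -57564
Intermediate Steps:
D(v, s) = 4 + v (D(v, s) = v + 4 = 4 + v)
X(V) = 4 - V² (X(V) = 4 - V*V = 4 - V²)
k(C) = 3 (k(C) = 4 - 1 = 3)
(k(19) + 114)*(-96 + X(-20)) = (3 + 114)*(-96 + (4 - 1*(-20)²)) = 117*(-96 + (4 - 1*400)) = 117*(-96 + (4 - 400)) = 117*(-96 - 396) = 117*(-492) = -57564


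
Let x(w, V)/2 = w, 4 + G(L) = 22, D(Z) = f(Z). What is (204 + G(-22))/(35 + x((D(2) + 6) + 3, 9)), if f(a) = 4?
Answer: 222/61 ≈ 3.6393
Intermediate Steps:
D(Z) = 4
G(L) = 18 (G(L) = -4 + 22 = 18)
x(w, V) = 2*w
(204 + G(-22))/(35 + x((D(2) + 6) + 3, 9)) = (204 + 18)/(35 + 2*((4 + 6) + 3)) = 222/(35 + 2*(10 + 3)) = 222/(35 + 2*13) = 222/(35 + 26) = 222/61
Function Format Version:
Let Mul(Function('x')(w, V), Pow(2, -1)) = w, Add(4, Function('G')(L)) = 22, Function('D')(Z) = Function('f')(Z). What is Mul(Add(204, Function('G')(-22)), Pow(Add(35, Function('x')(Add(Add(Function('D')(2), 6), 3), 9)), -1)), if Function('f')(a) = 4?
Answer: Rational(222, 61) ≈ 3.6393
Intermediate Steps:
Function('D')(Z) = 4
Function('G')(L) = 18 (Function('G')(L) = Add(-4, 22) = 18)
Function('x')(w, V) = Mul(2, w)
Mul(Add(204, Function('G')(-22)), Pow(Add(35, Function('x')(Add(Add(Function('D')(2), 6), 3), 9)), -1)) = Mul(Add(204, 18), Pow(Add(35, Mul(2, Add(Add(4, 6), 3))), -1)) = Mul(222, Pow(Add(35, Mul(2, Add(10, 3))), -1)) = Mul(222, Pow(Add(35, Mul(2, 13)), -1)) = Mul(222, Pow(Add(35, 26), -1)) = Mul(222, Pow(61, -1)) = Mul(222, Rational(1, 61)) = Rational(222, 61)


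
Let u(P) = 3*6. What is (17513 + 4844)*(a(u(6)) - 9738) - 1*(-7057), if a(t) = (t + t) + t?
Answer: -216498131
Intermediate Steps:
u(P) = 18
a(t) = 3*t (a(t) = 2*t + t = 3*t)
(17513 + 4844)*(a(u(6)) - 9738) - 1*(-7057) = (17513 + 4844)*(3*18 - 9738) - 1*(-7057) = 22357*(54 - 9738) + 7057 = 22357*(-9684) + 7057 = -216505188 + 7057 = -216498131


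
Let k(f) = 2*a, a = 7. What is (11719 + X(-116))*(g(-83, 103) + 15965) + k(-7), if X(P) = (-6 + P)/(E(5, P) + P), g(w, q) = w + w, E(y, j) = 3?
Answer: 20923707413/113 ≈ 1.8517e+8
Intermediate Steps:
g(w, q) = 2*w
X(P) = (-6 + P)/(3 + P)
k(f) = 14 (k(f) = 2*7 = 14)
(11719 + X(-116))*(g(-83, 103) + 15965) + k(-7) = (11719 + (-6 - 116)/(3 - 116))*(2*(-83) + 15965) + 14 = (11719 - 122/(-113))*(-166 + 15965) + 14 = (11719 - 1/113*(-122))*15799 + 14 = (11719 + 122/113)*15799 + 14 = (1324369/113)*15799 + 14 = 20923705831/113 + 14 = 20923707413/113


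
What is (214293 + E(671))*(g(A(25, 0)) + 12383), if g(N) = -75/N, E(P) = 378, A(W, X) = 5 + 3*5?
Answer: 10629863907/4 ≈ 2.6575e+9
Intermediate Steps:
A(W, X) = 20 (A(W, X) = 5 + 15 = 20)
(214293 + E(671))*(g(A(25, 0)) + 12383) = (214293 + 378)*(-75/20 + 12383) = 214671*(-75*1/20 + 12383) = 214671*(-15/4 + 12383) = 214671*(49517/4) = 10629863907/4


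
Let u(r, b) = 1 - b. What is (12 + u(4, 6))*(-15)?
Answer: -105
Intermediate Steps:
(12 + u(4, 6))*(-15) = (12 + (1 - 1*6))*(-15) = (12 + (1 - 6))*(-15) = (12 - 5)*(-15) = 7*(-15) = -105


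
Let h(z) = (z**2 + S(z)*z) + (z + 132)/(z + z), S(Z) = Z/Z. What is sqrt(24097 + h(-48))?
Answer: sqrt(421634)/4 ≈ 162.33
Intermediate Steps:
S(Z) = 1
h(z) = z + z**2 + (132 + z)/(2*z) (h(z) = (z**2 + 1*z) + (z + 132)/(z + z) = (z**2 + z) + (132 + z)/((2*z)) = (z + z**2) + (132 + z)*(1/(2*z)) = (z + z**2) + (132 + z)/(2*z) = z + z**2 + (132 + z)/(2*z))
sqrt(24097 + h(-48)) = sqrt(24097 + (1/2 - 48 + (-48)**2 + 66/(-48))) = sqrt(24097 + (1/2 - 48 + 2304 + 66*(-1/48))) = sqrt(24097 + (1/2 - 48 + 2304 - 11/8)) = sqrt(24097 + 18041/8) = sqrt(210817/8) = sqrt(421634)/4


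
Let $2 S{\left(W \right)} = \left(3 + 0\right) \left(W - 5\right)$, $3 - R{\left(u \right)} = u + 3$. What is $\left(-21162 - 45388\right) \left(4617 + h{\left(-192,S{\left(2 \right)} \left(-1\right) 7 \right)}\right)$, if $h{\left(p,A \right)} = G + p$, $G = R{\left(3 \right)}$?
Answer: $-294284100$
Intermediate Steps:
$R{\left(u \right)} = - u$ ($R{\left(u \right)} = 3 - \left(u + 3\right) = 3 - \left(3 + u\right) = - u$)
$G = -3$ ($G = \left(-1\right) 3 = -3$)
$S{\left(W \right)} = - \frac{15}{2} + \frac{3 W}{2}$ ($S{\left(W \right)} = \frac{\left(3 + 0\right) \left(W - 5\right)}{2} = \frac{3 \left(-5 + W\right)}{2} = \frac{-15 + 3 W}{2} = - \frac{15}{2} + \frac{3 W}{2}$)
$h{\left(p,A \right)} = -3 + p$
$\left(-21162 - 45388\right) \left(4617 + h{\left(-192,S{\left(2 \right)} \left(-1\right) 7 \right)}\right) = \left(-21162 - 45388\right) \left(4617 - 195\right) = - 66550 \left(4617 - 195\right) = \left(-66550\right) 4422 = -294284100$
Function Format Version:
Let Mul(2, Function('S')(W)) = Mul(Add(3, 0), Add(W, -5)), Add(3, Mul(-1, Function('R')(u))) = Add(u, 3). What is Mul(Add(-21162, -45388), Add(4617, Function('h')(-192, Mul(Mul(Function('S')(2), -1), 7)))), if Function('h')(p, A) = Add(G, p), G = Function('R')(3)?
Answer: -294284100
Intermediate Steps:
Function('R')(u) = Mul(-1, u) (Function('R')(u) = Add(3, Mul(-1, Add(u, 3))) = Add(3, Mul(-1, Add(3, u))) = Add(3, Add(-3, Mul(-1, u))) = Mul(-1, u))
G = -3 (G = Mul(-1, 3) = -3)
Function('S')(W) = Add(Rational(-15, 2), Mul(Rational(3, 2), W)) (Function('S')(W) = Mul(Rational(1, 2), Mul(Add(3, 0), Add(W, -5))) = Mul(Rational(1, 2), Mul(3, Add(-5, W))) = Mul(Rational(1, 2), Add(-15, Mul(3, W))) = Add(Rational(-15, 2), Mul(Rational(3, 2), W)))
Function('h')(p, A) = Add(-3, p)
Mul(Add(-21162, -45388), Add(4617, Function('h')(-192, Mul(Mul(Function('S')(2), -1), 7)))) = Mul(Add(-21162, -45388), Add(4617, Add(-3, -192))) = Mul(-66550, Add(4617, -195)) = Mul(-66550, 4422) = -294284100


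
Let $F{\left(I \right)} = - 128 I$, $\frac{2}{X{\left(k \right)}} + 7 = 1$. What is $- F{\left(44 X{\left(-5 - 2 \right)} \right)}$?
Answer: $- \frac{5632}{3} \approx -1877.3$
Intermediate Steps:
$X{\left(k \right)} = - \frac{1}{3}$ ($X{\left(k \right)} = \frac{2}{-7 + 1} = \frac{2}{-6} = 2 \left(- \frac{1}{6}\right) = - \frac{1}{3}$)
$- F{\left(44 X{\left(-5 - 2 \right)} \right)} = - \left(-128\right) 44 \left(- \frac{1}{3}\right) = - \frac{\left(-128\right) \left(-44\right)}{3} = \left(-1\right) \frac{5632}{3} = - \frac{5632}{3}$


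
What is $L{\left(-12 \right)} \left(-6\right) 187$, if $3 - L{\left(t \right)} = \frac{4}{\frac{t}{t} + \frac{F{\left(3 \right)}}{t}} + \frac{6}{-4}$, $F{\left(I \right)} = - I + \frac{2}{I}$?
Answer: $- \frac{55539}{43} \approx -1291.6$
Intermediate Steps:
$L{\left(t \right)} = \frac{9}{2} - \frac{4}{1 - \frac{7}{3 t}}$ ($L{\left(t \right)} = 3 - \left(\frac{4}{\frac{t}{t} + \frac{\left(-1\right) 3 + \frac{2}{3}}{t}} + \frac{6}{-4}\right) = 3 - \left(\frac{4}{1 + \frac{-3 + 2 \cdot \frac{1}{3}}{t}} + 6 \left(- \frac{1}{4}\right)\right) = 3 - \left(\frac{4}{1 + \frac{-3 + \frac{2}{3}}{t}} - \frac{3}{2}\right) = 3 - \left(\frac{4}{1 - \frac{7}{3 t}} - \frac{3}{2}\right) = 3 - \left(- \frac{3}{2} + \frac{4}{1 - \frac{7}{3 t}}\right) = 3 + \left(\frac{3}{2} - \frac{4}{1 - \frac{7}{3 t}}\right) = \frac{9}{2} - \frac{4}{1 - \frac{7}{3 t}}$)
$L{\left(-12 \right)} \left(-6\right) 187 = \frac{3 \left(-21 - 12\right)}{2 \left(-7 + 3 \left(-12\right)\right)} \left(-6\right) 187 = \frac{3}{2} \frac{1}{-7 - 36} \left(-33\right) \left(-6\right) 187 = \frac{3}{2} \frac{1}{-43} \left(-33\right) \left(-6\right) 187 = \frac{3}{2} \left(- \frac{1}{43}\right) \left(-33\right) \left(-6\right) 187 = \frac{99}{86} \left(-6\right) 187 = \left(- \frac{297}{43}\right) 187 = - \frac{55539}{43}$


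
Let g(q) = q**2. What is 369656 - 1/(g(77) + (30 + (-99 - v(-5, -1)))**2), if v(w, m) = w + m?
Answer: 3658855087/9898 ≈ 3.6966e+5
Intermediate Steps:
v(w, m) = m + w
369656 - 1/(g(77) + (30 + (-99 - v(-5, -1)))**2) = 369656 - 1/(77**2 + (30 + (-99 - (-1 - 5)))**2) = 369656 - 1/(5929 + (30 + (-99 - 1*(-6)))**2) = 369656 - 1/(5929 + (30 + (-99 + 6))**2) = 369656 - 1/(5929 + (30 - 93)**2) = 369656 - 1/(5929 + (-63)**2) = 369656 - 1/(5929 + 3969) = 369656 - 1/9898 = 3658855087/9898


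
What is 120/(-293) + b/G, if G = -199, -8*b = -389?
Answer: -305017/466456 ≈ -0.65390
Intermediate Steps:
b = 389/8 (b = -1/8*(-389) = 389/8 ≈ 48.625)
120/(-293) + b/G = 120/(-293) + (389/8)/(-199) = 120*(-1/293) + (389/8)*(-1/199) = -120/293 - 389/1592 = -305017/466456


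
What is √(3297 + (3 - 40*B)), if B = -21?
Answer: 6*√115 ≈ 64.343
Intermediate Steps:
√(3297 + (3 - 40*B)) = √(3297 + (3 - 40*(-21))) = √(3297 + (3 + 840)) = √(3297 + 843) = √4140 = 6*√115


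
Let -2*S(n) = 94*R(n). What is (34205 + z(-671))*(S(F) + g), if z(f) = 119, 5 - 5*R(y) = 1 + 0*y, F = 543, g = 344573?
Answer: 59129165348/5 ≈ 1.1826e+10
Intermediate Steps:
R(y) = ⅘ (R(y) = 1 - (1 + 0*y)/5 = 1 - (1 + 0)/5 = 1 - ⅕*1 = 1 - ⅕ = ⅘)
S(n) = -188/5 (S(n) = -47*4/5 = -½*376/5 = -188/5)
(34205 + z(-671))*(S(F) + g) = (34205 + 119)*(-188/5 + 344573) = 34324*(1722677/5) = 59129165348/5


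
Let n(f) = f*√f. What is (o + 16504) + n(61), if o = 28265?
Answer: 44769 + 61*√61 ≈ 45245.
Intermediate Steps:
n(f) = f^(3/2)
(o + 16504) + n(61) = (28265 + 16504) + 61^(3/2) = 44769 + 61*√61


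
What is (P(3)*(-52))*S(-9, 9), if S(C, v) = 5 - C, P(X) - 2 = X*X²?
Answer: -21112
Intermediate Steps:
P(X) = 2 + X³ (P(X) = 2 + X*X² = 2 + X³)
(P(3)*(-52))*S(-9, 9) = ((2 + 3³)*(-52))*(5 - 1*(-9)) = ((2 + 27)*(-52))*(5 + 9) = (29*(-52))*14 = -1508*14 = -21112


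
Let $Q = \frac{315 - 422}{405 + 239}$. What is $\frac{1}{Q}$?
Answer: $- \frac{644}{107} \approx -6.0187$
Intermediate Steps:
$Q = - \frac{107}{644} \approx -0.16615$
$\frac{1}{Q} = \frac{1}{- \frac{107}{644}} = - \frac{644}{107}$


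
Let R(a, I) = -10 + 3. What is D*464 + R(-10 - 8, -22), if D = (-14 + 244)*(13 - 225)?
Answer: -22624647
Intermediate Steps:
D = -48760 (D = 230*(-212) = -48760)
R(a, I) = -7
D*464 + R(-10 - 8, -22) = -48760*464 - 7 = -22624640 - 7 = -22624647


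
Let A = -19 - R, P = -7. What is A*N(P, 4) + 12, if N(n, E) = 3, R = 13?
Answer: -84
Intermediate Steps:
A = -32 (A = -19 - 1*13 = -19 - 13 = -32)
A*N(P, 4) + 12 = -32*3 + 12 = -96 + 12 = -84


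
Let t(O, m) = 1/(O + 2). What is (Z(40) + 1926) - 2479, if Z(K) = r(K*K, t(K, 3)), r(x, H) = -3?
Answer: -556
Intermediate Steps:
t(O, m) = 1/(2 + O)
Z(K) = -3
(Z(40) + 1926) - 2479 = (-3 + 1926) - 2479 = 1923 - 2479 = -556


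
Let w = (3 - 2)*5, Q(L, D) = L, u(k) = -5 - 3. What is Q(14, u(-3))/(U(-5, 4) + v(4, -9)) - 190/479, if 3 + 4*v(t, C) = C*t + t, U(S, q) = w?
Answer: -29674/7185 ≈ -4.1300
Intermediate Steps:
u(k) = -8
w = 5 (w = 1*5 = 5)
U(S, q) = 5
v(t, C) = -¾ + t/4 + C*t/4 (v(t, C) = -¾ + (C*t + t)/4 = -¾ + (t + C*t)/4 = -¾ + (t/4 + C*t/4) = -¾ + t/4 + C*t/4)
Q(14, u(-3))/(U(-5, 4) + v(4, -9)) - 190/479 = 14/(5 + (-¾ + (¼)*4 + (¼)*(-9)*4)) - 190/479 = 14/(5 + (-¾ + 1 - 9)) - 190*1/479 = 14/(5 - 35/4) - 190/479 = 14/(-15/4) - 190/479 = 14*(-4/15) - 190/479 = -56/15 - 190/479 = -29674/7185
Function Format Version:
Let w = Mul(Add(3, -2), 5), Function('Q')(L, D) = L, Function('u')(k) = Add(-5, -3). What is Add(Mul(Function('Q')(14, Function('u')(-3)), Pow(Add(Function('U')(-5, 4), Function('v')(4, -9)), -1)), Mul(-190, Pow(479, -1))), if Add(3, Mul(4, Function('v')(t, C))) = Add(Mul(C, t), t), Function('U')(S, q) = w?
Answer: Rational(-29674, 7185) ≈ -4.1300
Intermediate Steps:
Function('u')(k) = -8
w = 5 (w = Mul(1, 5) = 5)
Function('U')(S, q) = 5
Function('v')(t, C) = Add(Rational(-3, 4), Mul(Rational(1, 4), t), Mul(Rational(1, 4), C, t)) (Function('v')(t, C) = Add(Rational(-3, 4), Mul(Rational(1, 4), Add(Mul(C, t), t))) = Add(Rational(-3, 4), Mul(Rational(1, 4), Add(t, Mul(C, t)))) = Add(Rational(-3, 4), Add(Mul(Rational(1, 4), t), Mul(Rational(1, 4), C, t))) = Add(Rational(-3, 4), Mul(Rational(1, 4), t), Mul(Rational(1, 4), C, t)))
Add(Mul(Function('Q')(14, Function('u')(-3)), Pow(Add(Function('U')(-5, 4), Function('v')(4, -9)), -1)), Mul(-190, Pow(479, -1))) = Add(Mul(14, Pow(Add(5, Add(Rational(-3, 4), Mul(Rational(1, 4), 4), Mul(Rational(1, 4), -9, 4))), -1)), Mul(-190, Pow(479, -1))) = Add(Mul(14, Pow(Add(5, Add(Rational(-3, 4), 1, -9)), -1)), Mul(-190, Rational(1, 479))) = Add(Mul(14, Pow(Add(5, Rational(-35, 4)), -1)), Rational(-190, 479)) = Add(Mul(14, Pow(Rational(-15, 4), -1)), Rational(-190, 479)) = Add(Mul(14, Rational(-4, 15)), Rational(-190, 479)) = Add(Rational(-56, 15), Rational(-190, 479)) = Rational(-29674, 7185)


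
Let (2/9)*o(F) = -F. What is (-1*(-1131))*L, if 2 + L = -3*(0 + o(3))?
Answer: 87087/2 ≈ 43544.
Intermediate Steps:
o(F) = -9*F/2 (o(F) = 9*(-F)/2 = -9*F/2)
L = 77/2 (L = -2 - 3*(0 - 9/2*3) = -2 - 3*(0 - 27/2) = -2 - 3*(-27/2) = -2 + 81/2 = 77/2 ≈ 38.500)
(-1*(-1131))*L = -1*(-1131)*(77/2) = 1131*(77/2) = 87087/2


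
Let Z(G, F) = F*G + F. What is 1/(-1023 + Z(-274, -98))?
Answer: 1/25731 ≈ 3.8864e-5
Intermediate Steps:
Z(G, F) = F + F*G
1/(-1023 + Z(-274, -98)) = 1/(-1023 - 98*(1 - 274)) = 1/(-1023 - 98*(-273)) = 1/(-1023 + 26754) = 1/25731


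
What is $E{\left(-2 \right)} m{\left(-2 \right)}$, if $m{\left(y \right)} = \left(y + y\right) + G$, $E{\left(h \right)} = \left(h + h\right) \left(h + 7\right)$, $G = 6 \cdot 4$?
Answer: $-400$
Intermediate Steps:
$G = 24$
$E{\left(h \right)} = 2 h \left(7 + h\right)$
$m{\left(y \right)} = 24 + 2 y$ ($m{\left(y \right)} = \left(y + y\right) + 24 = 2 y + 24 = 24 + 2 y$)
$E{\left(-2 \right)} m{\left(-2 \right)} = 2 \left(-2\right) \left(7 - 2\right) \left(24 + 2 \left(-2\right)\right) = 2 \left(-2\right) 5 \left(24 - 4\right) = \left(-20\right) 20 = -400$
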